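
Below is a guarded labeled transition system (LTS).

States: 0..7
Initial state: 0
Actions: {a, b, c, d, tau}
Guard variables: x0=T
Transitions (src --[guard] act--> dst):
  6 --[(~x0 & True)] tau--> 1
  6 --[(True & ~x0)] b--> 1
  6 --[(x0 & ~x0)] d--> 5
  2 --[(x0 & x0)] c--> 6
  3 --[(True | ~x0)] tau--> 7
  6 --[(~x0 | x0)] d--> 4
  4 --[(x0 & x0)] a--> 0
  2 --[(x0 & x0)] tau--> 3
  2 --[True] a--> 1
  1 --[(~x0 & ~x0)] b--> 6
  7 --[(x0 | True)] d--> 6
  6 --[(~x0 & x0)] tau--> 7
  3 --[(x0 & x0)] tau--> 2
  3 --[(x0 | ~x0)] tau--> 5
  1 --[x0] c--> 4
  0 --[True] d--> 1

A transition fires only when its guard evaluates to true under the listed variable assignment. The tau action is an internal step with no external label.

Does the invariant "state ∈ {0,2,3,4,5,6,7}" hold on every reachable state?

Answer: INVARIANT VIOLATED at state 1

Analysis:
Safe = {0,2,3,4,5,6,7}
R = {0,1,4}
  0: ✓
  1: ✗ unsafe
  4: ✓
reach 1 via d — violates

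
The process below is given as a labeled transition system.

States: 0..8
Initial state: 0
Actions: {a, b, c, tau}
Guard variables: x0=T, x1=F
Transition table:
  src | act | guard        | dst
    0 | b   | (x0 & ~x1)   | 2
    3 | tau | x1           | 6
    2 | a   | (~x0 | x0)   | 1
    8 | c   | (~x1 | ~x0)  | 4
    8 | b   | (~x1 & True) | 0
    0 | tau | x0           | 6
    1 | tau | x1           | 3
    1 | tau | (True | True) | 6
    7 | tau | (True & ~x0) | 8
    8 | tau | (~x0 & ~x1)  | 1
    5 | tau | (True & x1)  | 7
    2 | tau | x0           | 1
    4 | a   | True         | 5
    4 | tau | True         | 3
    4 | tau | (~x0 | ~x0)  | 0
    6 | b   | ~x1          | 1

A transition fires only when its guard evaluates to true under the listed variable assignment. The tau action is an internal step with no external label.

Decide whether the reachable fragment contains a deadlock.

Answer: DEADLOCK-FREE

Trace:
Reachable = {0,1,2,6}
  0: b→2  tau→6  [2 exit(s)]
  1: tau→6  [1 exit(s)]
  2: a→1  tau→1  [2 exit(s)]
  6: b→1  [1 exit(s)]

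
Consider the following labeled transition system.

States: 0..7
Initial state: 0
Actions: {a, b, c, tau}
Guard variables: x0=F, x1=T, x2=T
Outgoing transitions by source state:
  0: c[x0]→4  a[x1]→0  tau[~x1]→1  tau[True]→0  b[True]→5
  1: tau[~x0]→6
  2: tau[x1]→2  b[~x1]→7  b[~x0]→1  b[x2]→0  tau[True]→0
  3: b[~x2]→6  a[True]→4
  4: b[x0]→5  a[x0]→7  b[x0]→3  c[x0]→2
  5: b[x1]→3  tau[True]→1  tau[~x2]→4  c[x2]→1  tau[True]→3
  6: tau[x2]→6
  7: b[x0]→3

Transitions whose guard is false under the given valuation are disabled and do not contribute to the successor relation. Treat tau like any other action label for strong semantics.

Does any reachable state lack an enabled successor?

Reach set: {0,1,3,4,5,6}
  0: a→0  b→5  tau→0  [3 out]
  1: tau→6  [1 out]
  3: a→4  [1 out]
  4: ∅  [STUCK]
  5: b→3  c→1  tau→1  tau→3  [4 out]
  6: tau→6  [1 out]
witness 4: b·b·a

Answer: DEADLOCK at state 4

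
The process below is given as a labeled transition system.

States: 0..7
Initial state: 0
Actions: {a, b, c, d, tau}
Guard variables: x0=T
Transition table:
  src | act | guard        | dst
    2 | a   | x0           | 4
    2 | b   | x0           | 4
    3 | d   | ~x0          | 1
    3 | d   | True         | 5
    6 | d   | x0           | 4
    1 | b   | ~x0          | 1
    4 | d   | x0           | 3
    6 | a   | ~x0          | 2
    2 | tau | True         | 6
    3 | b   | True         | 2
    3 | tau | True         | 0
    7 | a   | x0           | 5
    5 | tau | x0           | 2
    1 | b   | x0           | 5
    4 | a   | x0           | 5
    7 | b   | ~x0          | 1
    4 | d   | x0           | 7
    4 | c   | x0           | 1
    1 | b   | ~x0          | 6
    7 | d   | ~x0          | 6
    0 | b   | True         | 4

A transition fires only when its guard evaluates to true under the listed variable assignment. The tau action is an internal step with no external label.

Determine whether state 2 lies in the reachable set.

Answer: REACHABLE

Working:
Guard filter leaves 15 enabled edge(s).
Layer 0: {0}
Layer 1: {4}  total {0,4}
Layer 2: {1,3,5,7}  total {0,1,3,4,5,7}
Layer 3: {2}  total {0,1,2,3,4,5,7}
Layer 4: {6}  total {0,1,2,3,4,5,6,7}
Reachable = {0,1,2,3,4,5,6,7}
trace reaching 2: b·d·b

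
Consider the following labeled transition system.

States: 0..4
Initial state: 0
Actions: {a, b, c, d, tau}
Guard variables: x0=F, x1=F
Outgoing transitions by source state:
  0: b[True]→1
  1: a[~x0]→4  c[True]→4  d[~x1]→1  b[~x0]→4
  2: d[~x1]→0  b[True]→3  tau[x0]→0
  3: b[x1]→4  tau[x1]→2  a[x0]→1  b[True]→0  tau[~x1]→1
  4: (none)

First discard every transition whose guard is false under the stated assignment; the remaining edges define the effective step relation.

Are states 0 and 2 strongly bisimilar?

Answer: NOT BISIMILAR

Working:
Compute ~ classes (split until stable):
  round 0: {{0,1,2,3,4}}
  round 1: {{0},{1},{2},{3},{4}}
Fixed point at round 2; 5 class(es).
0∈{0}, 2∈{2}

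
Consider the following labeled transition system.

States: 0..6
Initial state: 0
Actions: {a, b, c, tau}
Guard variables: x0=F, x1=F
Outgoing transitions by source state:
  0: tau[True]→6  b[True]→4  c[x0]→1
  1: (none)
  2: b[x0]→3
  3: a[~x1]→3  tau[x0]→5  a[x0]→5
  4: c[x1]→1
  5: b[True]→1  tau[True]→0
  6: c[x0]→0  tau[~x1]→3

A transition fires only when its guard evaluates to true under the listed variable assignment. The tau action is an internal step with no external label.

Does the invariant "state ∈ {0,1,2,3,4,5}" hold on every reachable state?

Allowed set {0,1,2,3,4,5}
R = {0,3,4,6}
  0: safe
  3: safe
  4: safe
  6: ✗ unsafe
witness against invariant: tau → 6

Answer: INVARIANT VIOLATED at state 6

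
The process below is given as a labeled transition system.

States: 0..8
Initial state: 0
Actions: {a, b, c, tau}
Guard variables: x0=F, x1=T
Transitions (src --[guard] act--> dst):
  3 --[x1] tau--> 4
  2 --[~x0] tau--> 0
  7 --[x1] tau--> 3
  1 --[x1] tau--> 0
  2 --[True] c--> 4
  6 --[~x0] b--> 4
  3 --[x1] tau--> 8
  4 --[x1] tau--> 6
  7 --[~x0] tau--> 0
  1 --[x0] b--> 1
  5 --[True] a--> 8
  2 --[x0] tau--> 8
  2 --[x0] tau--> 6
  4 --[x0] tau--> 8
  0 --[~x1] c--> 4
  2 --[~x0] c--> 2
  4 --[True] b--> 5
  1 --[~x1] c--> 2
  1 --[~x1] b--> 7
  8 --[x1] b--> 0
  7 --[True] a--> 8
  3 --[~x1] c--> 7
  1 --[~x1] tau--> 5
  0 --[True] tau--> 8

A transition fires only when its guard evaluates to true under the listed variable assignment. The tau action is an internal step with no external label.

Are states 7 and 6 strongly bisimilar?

Answer: NOT BISIMILAR

Working:
Compute ~ classes (split until stable):
  P[0] = {{0,1,2,3,4,5,6,7,8}}
  P[1] = {{0,1,3},{2},{4},{5},{6,8},{7}}
  P[2] = {{0},{1},{2},{3},{4},{5},{6},{7},{8}}
stable after 3 split(s): 9 block(s)
[7]={7}  [6]={6}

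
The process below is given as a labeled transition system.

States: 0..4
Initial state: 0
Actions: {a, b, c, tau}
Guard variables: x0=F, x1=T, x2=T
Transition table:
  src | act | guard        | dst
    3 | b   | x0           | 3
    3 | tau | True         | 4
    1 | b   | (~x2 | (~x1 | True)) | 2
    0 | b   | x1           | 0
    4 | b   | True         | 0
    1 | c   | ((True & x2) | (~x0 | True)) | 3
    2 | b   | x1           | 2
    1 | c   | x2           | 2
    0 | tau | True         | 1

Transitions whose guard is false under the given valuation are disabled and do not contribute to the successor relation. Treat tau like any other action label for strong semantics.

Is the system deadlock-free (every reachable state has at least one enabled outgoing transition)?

Reach set: {0,1,2,3,4}
  0: b→0  tau→1  [deg 2]
  1: b→2  c→2  c→3  [deg 3]
  2: b→2  [deg 1]
  3: tau→4  [deg 1]
  4: b→0  [deg 1]

Answer: DEADLOCK-FREE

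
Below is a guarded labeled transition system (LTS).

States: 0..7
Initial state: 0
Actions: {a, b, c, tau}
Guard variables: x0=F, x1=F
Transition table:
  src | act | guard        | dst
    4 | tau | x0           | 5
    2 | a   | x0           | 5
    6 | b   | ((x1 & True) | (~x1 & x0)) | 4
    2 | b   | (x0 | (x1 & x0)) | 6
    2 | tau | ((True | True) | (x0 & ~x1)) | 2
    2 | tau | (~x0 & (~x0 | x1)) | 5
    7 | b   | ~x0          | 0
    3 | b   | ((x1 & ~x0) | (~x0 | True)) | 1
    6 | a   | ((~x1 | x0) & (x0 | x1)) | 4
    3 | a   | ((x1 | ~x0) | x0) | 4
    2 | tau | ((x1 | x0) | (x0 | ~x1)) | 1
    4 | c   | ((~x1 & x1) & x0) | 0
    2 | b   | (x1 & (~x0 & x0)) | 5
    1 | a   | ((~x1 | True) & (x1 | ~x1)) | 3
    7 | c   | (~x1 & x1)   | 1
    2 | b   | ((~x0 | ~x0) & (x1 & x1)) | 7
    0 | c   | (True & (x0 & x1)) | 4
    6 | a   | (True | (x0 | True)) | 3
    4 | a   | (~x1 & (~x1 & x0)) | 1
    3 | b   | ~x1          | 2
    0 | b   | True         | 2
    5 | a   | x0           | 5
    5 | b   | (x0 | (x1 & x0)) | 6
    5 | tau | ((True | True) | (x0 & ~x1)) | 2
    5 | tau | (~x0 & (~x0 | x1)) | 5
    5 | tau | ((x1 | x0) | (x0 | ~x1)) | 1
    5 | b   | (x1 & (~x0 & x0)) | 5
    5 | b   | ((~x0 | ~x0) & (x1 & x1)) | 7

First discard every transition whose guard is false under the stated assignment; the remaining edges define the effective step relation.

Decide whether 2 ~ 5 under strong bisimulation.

Answer: BISIMILAR

Analysis:
Compute ~ classes (split until stable):
  π0 = {{0,1,2,3,4,5,6,7}}
  π1 = {{0,7},{1,6},{2,5},{3},{4}}
  π2 = {{0},{1,6},{2,5},{3},{4},{7}}
6 equivalence class(es) (converged in 3)
class of 2: {2,5}; class of 5: {2,5}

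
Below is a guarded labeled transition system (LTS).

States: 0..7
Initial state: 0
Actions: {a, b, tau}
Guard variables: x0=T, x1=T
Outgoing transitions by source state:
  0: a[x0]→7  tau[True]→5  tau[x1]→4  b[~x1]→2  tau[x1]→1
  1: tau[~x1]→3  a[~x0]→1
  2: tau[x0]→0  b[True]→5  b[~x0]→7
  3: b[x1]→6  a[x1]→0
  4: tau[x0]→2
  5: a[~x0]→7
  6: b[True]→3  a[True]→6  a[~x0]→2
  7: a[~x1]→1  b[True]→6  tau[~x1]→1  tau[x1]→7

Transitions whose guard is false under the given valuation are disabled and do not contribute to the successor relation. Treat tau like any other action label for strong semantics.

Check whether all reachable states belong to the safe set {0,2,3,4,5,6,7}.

Answer: INVARIANT VIOLATED at state 1

Trace:
Allowed set {0,2,3,4,5,6,7}
Reach set: {0,1,2,3,4,5,6,7}
  0: ✓
  1: ✗ unsafe
  2: ✓
  3: ✓
  4: ✓
  5: ✓
  6: ✓
  7: ✓
counterexample path to 1: tau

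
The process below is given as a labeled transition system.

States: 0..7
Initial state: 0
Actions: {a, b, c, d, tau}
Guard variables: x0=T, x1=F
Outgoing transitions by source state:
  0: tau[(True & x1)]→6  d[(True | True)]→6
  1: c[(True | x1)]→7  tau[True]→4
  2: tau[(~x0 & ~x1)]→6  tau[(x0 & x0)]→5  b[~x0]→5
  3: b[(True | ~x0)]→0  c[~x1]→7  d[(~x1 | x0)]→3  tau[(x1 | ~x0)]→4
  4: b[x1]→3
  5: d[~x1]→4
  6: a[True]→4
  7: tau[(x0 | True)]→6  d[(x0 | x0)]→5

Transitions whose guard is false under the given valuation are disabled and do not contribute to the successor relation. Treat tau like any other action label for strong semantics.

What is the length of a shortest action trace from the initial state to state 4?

Answer: 2

Working:
Breadth-first toward 4:
  depth 0: {0}
  depth 1: {6}
  depth 2: {4}
depth(4)=2, e.g. d·a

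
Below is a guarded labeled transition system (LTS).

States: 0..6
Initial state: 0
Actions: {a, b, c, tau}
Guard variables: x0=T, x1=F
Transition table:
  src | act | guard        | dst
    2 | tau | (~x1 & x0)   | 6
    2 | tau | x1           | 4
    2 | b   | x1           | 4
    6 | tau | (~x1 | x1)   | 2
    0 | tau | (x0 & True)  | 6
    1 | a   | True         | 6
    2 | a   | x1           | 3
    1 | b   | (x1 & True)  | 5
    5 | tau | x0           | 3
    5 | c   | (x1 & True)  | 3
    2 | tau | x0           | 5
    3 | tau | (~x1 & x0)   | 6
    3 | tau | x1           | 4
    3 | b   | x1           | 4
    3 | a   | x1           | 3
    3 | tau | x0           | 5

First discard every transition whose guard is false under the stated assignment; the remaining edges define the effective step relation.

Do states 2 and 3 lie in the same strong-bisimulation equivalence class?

Compute ~ classes (split until stable):
  round 0: {{0,1,2,3,4,5,6}}
  round 1: {{0,2,3,5,6},{1},{4}}
Fixed point at round 2; 3 class(es).
2∈{0,2,3,5,6}, 3∈{0,2,3,5,6}

Answer: BISIMILAR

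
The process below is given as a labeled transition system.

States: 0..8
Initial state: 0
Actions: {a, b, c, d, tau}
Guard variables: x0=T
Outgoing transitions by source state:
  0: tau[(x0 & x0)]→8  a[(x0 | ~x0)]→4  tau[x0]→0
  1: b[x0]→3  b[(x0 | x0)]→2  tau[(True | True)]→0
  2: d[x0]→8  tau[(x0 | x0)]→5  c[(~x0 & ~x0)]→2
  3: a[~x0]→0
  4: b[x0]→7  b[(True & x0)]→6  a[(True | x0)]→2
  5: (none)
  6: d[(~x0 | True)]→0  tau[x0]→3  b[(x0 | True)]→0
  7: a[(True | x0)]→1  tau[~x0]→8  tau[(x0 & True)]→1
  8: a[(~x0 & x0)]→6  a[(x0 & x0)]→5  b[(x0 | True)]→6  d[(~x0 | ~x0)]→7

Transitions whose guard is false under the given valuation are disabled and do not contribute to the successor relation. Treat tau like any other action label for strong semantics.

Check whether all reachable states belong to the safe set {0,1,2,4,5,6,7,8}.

Safe = {0,1,2,4,5,6,7,8}
R = {0,1,2,3,4,5,6,7,8}
  0: ✓
  1: ✓
  2: ✓
  3: ✗ unsafe
  4: ✓
  5: ✓
  6: ✓
  7: ✓
  8: ✓
witness against invariant: tau·b·tau → 3

Answer: INVARIANT VIOLATED at state 3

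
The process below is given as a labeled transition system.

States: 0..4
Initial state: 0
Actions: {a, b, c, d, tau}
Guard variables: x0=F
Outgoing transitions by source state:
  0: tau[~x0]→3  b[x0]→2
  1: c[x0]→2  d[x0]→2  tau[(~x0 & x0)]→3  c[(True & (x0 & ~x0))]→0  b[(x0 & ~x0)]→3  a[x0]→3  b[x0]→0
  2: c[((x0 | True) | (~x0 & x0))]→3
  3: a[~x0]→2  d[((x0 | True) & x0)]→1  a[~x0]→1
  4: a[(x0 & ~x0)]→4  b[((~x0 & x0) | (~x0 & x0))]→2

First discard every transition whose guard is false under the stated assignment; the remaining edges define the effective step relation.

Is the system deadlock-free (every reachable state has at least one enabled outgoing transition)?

R = {0,1,2,3}
  0: tau→3  [1 exit(s)]
  1: ∅  [deadlock]
  2: c→3  [1 exit(s)]
  3: a→1  a→2  [2 exit(s)]
witness 1: tau·a

Answer: DEADLOCK at state 1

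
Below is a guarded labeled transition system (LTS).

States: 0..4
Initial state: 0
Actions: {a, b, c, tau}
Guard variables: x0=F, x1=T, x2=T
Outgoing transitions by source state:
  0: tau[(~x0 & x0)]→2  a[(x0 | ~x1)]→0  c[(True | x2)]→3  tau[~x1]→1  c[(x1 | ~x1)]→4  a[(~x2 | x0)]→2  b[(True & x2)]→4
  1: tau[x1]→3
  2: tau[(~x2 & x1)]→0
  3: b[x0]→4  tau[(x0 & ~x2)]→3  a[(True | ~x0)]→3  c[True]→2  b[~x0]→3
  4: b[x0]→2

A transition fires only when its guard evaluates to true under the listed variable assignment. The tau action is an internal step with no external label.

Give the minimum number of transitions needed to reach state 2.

Answer: 2

Analysis:
Breadth-first toward 2:
  depth 0: {0}
  depth 1: {3,4}
  depth 2: {2}
depth(2)=2, e.g. c·c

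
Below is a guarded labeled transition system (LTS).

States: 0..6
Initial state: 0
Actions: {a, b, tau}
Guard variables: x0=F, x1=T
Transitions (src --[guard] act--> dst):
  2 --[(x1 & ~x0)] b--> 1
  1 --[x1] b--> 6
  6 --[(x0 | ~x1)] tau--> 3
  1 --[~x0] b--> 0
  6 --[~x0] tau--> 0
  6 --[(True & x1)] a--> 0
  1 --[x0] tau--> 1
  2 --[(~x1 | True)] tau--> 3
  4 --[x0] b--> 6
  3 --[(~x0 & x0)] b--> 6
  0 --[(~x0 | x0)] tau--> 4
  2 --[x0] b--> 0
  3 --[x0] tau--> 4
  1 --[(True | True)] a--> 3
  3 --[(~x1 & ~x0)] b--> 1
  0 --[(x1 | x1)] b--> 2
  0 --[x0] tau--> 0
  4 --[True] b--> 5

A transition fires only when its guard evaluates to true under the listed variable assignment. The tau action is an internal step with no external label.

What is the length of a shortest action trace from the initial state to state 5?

Layered search for 5:
  depth 0: {0}
  depth 1: {2,4}
  depth 2: {1,3,5}
5 enters at depth 2; path tau·b

Answer: 2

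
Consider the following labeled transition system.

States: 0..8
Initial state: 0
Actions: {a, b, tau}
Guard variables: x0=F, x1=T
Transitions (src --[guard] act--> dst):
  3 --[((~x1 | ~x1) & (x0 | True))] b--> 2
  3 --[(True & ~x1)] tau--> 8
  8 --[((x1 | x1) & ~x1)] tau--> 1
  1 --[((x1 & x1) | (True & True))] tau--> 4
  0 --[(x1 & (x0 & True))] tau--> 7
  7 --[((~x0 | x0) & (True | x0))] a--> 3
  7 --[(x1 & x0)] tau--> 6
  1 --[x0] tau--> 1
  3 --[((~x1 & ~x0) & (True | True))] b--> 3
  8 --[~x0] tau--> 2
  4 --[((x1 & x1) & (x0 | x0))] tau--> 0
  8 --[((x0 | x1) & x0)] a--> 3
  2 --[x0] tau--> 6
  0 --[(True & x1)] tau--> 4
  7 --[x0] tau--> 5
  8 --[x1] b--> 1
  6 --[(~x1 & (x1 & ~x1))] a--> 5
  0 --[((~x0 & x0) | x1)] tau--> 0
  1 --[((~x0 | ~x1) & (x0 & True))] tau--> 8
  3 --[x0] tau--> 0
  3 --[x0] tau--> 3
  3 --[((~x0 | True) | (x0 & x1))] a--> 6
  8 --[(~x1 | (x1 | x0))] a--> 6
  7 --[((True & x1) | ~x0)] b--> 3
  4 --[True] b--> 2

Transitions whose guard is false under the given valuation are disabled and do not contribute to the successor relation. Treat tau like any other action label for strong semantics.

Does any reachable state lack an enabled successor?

Reachable = {0,2,4}
  0: tau→0  tau→4  [2 out]
  2: ∅  [no exit]
  4: b→2  [1 out]
Path to 2: tau·b

Answer: DEADLOCK at state 2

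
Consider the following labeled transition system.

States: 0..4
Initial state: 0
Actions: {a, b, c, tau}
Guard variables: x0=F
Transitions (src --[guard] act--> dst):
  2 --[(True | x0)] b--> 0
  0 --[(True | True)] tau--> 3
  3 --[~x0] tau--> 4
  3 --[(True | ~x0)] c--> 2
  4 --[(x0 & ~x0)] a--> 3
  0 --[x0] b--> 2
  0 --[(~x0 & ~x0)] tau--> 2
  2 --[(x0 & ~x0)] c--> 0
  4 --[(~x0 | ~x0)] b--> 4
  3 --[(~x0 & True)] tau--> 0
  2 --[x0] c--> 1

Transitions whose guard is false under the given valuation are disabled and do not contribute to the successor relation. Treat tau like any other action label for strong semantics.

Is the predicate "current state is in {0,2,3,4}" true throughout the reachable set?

Answer: INVARIANT HOLDS

Working:
Inv-set: {0,2,3,4}
Reach set: {0,2,3,4}
  0: ✓
  2: ✓
  3: ✓
  4: ✓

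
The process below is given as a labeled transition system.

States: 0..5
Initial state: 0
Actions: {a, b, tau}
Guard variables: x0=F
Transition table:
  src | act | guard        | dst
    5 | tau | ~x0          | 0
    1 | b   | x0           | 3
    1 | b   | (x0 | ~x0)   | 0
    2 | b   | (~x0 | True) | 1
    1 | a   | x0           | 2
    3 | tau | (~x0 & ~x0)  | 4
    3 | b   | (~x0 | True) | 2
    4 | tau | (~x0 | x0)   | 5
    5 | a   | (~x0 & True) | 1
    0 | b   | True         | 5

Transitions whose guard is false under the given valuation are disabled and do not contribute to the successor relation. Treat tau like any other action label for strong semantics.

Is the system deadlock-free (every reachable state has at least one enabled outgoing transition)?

Reach set: {0,1,5}
  0: b→5  [1 out]
  1: b→0  [1 out]
  5: a→1  tau→0  [2 out]

Answer: DEADLOCK-FREE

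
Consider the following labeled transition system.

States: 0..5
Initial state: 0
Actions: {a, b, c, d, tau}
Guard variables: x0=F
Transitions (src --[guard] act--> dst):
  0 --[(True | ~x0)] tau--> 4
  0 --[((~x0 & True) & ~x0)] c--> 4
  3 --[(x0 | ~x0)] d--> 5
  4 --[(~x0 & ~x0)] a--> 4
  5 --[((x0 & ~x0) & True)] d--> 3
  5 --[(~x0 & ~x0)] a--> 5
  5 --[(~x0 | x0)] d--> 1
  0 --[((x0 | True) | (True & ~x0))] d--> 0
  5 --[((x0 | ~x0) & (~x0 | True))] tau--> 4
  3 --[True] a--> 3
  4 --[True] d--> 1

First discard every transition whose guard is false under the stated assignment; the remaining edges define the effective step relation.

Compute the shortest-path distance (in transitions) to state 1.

Answer: 2

Trace:
Breadth-first toward 1:
  L0 = {0}
  L1 = {4}
  L2 = {1}
1 enters at depth 2; path c·d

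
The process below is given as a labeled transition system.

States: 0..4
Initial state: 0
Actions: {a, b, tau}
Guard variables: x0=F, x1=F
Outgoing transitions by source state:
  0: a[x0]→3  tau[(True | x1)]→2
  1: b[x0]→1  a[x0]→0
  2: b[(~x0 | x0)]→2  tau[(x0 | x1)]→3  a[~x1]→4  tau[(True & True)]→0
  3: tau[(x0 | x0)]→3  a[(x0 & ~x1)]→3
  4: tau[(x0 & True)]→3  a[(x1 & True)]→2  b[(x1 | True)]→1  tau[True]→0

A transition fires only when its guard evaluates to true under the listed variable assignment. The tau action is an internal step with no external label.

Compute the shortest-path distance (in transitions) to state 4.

BFS to 4:
  depth 0: {0}
  depth 1: {2}
  depth 2: {4}
first hit 4 at d=2 via tau·a

Answer: 2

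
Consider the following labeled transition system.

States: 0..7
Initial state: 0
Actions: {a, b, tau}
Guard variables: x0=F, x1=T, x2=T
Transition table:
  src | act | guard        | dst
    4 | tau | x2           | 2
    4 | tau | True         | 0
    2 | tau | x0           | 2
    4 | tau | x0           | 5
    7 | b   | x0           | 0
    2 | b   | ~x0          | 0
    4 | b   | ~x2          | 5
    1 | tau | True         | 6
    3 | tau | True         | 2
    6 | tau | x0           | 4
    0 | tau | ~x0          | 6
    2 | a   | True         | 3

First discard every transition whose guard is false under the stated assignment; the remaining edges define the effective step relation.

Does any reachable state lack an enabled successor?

R = {0,6}
  0: tau→6  [1 out]
  6: ∅  [no exit]
trace reaching 6: tau

Answer: DEADLOCK at state 6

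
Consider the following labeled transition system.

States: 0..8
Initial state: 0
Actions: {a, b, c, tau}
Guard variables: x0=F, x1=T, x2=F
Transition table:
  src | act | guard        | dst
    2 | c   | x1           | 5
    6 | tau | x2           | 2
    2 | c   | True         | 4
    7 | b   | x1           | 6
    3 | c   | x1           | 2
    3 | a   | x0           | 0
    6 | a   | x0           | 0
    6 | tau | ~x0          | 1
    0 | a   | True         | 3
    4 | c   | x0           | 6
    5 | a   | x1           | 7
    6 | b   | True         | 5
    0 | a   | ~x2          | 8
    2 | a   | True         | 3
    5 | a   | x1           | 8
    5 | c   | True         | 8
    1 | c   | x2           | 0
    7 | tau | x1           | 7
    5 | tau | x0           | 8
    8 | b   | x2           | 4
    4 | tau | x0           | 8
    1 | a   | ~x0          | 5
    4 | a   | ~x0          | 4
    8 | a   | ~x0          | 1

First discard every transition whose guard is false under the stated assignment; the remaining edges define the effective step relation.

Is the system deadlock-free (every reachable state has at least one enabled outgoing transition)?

R = {0,1,2,3,4,5,6,7,8}
  0: a→3  a→8  [2 out]
  1: a→5  [1 out]
  2: a→3  c→4  c→5  [3 out]
  3: c→2  [1 out]
  4: a→4  [1 out]
  5: a→7  a→8  c→8  [3 out]
  6: b→5  tau→1  [2 out]
  7: b→6  tau→7  [2 out]
  8: a→1  [1 out]

Answer: DEADLOCK-FREE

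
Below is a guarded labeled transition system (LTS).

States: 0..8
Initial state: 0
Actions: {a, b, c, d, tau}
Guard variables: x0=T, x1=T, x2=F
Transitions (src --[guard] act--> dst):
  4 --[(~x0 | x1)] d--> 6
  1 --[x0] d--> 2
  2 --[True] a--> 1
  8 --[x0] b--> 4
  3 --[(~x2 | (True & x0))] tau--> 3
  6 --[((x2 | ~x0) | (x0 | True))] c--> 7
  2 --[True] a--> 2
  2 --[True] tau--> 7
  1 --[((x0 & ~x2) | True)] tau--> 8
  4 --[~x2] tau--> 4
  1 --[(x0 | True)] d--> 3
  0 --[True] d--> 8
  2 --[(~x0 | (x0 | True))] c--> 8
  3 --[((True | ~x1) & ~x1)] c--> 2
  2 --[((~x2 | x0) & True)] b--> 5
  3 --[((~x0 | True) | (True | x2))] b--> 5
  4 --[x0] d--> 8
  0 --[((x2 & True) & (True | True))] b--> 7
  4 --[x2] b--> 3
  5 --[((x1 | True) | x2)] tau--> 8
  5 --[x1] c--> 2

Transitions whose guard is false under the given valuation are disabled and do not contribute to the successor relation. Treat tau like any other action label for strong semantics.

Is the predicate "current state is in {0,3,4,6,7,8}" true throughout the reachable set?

Allowed set {0,3,4,6,7,8}
Reach set: {0,4,6,7,8}
  0: ok
  4: ok
  6: ok
  7: ok
  8: ok

Answer: INVARIANT HOLDS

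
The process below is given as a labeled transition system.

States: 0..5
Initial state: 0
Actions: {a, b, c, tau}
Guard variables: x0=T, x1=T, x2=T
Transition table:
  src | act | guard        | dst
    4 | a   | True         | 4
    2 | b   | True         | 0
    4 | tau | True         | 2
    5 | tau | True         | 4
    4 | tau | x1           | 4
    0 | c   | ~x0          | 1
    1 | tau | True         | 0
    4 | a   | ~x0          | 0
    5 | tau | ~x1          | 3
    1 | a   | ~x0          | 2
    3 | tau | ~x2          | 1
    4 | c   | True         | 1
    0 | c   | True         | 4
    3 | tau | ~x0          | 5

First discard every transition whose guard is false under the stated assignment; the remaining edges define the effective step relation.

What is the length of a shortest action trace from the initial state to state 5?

BFS to 5:
  L0 = {0}
  L1 = {4}
  L2 = {1,2}
5 never appears.

Answer: UNREACHABLE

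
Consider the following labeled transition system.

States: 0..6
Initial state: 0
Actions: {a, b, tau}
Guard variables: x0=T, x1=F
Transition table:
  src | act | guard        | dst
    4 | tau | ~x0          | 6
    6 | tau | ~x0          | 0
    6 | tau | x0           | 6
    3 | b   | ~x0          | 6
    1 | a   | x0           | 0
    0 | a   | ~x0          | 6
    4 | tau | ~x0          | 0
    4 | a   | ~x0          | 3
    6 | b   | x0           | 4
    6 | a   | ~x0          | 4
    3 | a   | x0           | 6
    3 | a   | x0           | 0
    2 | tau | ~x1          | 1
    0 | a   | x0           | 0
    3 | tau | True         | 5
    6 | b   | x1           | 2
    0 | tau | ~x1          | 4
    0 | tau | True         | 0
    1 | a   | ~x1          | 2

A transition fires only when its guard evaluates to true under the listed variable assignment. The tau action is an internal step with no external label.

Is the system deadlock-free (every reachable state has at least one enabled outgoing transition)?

Reachable = {0,4}
  0: a→0  tau→0  tau→4  [3 out]
  4: ∅  [STUCK]
trace reaching 4: tau

Answer: DEADLOCK at state 4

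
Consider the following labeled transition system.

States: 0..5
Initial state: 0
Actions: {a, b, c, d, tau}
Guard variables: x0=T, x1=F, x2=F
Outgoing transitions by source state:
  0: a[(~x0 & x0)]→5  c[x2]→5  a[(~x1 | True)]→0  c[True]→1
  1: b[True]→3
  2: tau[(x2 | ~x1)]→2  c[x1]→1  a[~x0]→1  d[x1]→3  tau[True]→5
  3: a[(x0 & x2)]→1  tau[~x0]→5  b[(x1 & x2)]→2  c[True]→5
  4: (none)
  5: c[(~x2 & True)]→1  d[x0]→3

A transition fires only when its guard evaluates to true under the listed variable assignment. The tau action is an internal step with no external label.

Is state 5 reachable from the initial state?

Answer: REACHABLE

Trace:
Guard filter leaves 8 enabled edge(s).
Layer 0: {0}
Layer 1: {1}  now seen {0,1}
Layer 2: {3}  now seen {0,1,3}
Layer 3: {5}  now seen {0,1,3,5}
R = {0,1,3,5}
witness 5: c·b·c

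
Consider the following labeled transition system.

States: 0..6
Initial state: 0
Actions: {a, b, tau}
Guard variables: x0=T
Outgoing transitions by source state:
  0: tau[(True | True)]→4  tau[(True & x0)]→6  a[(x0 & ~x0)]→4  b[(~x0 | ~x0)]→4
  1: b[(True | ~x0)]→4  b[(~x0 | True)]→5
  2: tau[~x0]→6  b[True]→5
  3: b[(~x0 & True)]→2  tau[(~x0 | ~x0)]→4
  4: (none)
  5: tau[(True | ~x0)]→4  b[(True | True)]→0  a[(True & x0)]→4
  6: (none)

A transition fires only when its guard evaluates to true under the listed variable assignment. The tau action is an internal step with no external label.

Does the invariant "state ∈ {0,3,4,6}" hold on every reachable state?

Answer: INVARIANT HOLDS

Analysis:
Allowed set {0,3,4,6}
Reach set: {0,4,6}
  0: ok
  4: ok
  6: ok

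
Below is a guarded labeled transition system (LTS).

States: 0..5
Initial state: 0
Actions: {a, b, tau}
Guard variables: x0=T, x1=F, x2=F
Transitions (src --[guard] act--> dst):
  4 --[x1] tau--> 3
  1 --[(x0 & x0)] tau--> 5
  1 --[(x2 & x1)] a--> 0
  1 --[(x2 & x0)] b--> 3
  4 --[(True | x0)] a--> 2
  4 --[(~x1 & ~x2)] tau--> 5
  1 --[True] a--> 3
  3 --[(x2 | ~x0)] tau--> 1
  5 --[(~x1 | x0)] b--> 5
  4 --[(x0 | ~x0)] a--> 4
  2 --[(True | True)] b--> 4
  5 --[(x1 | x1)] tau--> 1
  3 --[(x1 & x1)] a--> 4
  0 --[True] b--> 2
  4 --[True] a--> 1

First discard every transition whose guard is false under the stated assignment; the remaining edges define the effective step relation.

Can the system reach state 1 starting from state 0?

9 transition(s) survive guard evaluation.
depth 0: {0}
depth 1: {2}  cumulative {0,2}
depth 2: {4}  cumulative {0,2,4}
depth 3: {1,5}  cumulative {0,1,2,4,5}
depth 4: {3}  cumulative {0,1,2,3,4,5}
R = {0,1,2,3,4,5}
witness 1: b·b·a

Answer: REACHABLE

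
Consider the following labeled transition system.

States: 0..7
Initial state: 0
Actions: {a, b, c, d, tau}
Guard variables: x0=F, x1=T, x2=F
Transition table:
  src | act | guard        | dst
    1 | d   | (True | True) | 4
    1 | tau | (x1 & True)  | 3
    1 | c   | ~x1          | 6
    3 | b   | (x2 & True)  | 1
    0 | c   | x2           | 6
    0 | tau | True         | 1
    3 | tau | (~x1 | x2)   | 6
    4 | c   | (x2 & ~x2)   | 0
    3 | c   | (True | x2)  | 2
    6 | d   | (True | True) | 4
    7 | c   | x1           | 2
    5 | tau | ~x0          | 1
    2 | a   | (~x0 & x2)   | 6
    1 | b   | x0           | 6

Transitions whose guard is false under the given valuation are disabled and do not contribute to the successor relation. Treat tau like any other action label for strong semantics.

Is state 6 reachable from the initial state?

Answer: UNREACHABLE

Analysis:
Guard filter leaves 7 enabled edge(s).
Layer 0: {0}
Layer 1: {1}  total {0,1}
Layer 2: {3,4}  total {0,1,3,4}
Layer 3: {2}  total {0,1,2,3,4}
Reachable = {0,1,2,3,4}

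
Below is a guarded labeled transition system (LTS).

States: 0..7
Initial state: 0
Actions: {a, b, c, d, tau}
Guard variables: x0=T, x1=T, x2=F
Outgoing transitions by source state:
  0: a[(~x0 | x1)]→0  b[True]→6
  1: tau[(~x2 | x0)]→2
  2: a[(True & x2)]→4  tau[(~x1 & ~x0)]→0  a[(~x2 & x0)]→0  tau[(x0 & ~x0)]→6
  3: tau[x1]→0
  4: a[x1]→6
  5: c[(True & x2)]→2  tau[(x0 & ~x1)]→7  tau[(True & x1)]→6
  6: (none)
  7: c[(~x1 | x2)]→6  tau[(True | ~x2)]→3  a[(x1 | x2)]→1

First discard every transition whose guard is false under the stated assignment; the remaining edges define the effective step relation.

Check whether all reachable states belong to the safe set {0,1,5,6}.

Answer: INVARIANT HOLDS

Trace:
Safe = {0,1,5,6}
Reach set: {0,6}
  0: ok
  6: ok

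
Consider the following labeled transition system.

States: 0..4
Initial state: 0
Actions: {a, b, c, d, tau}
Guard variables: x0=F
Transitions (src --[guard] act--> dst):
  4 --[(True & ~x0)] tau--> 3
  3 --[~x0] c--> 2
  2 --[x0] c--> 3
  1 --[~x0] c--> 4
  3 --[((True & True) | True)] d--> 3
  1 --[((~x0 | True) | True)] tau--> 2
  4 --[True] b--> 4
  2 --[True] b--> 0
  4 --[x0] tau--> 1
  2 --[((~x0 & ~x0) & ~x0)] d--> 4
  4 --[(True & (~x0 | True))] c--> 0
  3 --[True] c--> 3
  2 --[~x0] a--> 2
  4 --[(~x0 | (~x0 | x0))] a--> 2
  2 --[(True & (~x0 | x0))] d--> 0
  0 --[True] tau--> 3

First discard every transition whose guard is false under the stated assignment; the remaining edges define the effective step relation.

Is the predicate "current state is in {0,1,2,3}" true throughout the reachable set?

Answer: INVARIANT VIOLATED at state 4

Working:
Safe = {0,1,2,3}
Reach set: {0,2,3,4}
  0: ok
  2: ok
  3: ok
  4: VIOLATES
reach 4 via tau·c·d — violates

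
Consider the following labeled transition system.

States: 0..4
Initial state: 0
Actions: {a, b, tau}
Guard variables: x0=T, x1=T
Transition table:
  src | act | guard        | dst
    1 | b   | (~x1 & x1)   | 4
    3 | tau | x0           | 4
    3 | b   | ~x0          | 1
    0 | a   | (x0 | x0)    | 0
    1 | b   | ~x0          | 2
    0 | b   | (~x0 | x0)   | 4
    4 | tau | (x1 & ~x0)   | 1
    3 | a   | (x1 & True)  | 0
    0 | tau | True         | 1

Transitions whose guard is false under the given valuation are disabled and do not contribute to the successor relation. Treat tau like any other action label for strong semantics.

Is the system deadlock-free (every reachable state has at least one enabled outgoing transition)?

Answer: DEADLOCK at state 1

Working:
Reach set: {0,1,4}
  0: a→0  b→4  tau→1  [3 exit(s)]
  1: ∅  [no exit]
  4: ∅  [no exit]
trace reaching 1: tau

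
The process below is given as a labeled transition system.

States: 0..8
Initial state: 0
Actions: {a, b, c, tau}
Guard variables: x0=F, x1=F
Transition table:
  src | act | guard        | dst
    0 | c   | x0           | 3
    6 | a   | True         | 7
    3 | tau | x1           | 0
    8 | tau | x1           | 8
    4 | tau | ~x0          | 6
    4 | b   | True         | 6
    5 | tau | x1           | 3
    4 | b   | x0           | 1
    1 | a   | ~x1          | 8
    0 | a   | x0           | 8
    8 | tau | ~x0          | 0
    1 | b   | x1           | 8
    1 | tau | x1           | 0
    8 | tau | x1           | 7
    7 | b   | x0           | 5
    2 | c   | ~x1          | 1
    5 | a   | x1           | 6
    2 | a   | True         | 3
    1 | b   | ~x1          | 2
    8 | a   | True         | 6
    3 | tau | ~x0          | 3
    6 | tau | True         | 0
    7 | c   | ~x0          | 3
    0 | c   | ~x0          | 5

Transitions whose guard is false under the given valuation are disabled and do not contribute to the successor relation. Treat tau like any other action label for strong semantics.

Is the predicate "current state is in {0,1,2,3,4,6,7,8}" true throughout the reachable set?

Answer: INVARIANT VIOLATED at state 5

Working:
Inv-set: {0,1,2,3,4,6,7,8}
R = {0,5}
  0: ok
  5: ✗ unsafe
witness against invariant: c → 5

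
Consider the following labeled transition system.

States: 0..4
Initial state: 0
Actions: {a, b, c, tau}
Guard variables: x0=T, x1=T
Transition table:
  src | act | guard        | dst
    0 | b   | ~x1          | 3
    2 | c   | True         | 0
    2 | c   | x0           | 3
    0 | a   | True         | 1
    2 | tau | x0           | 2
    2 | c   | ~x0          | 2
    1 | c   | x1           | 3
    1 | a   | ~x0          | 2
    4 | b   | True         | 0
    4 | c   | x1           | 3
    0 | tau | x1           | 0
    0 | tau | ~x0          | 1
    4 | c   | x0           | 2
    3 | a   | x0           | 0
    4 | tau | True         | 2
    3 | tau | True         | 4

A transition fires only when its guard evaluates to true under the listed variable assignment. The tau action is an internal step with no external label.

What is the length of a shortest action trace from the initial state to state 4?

Breadth-first toward 4:
  Layer 0: {0}
  Layer 1: {1}
  Layer 2: {3}
  Layer 3: {4}
4 enters at depth 3; path a·c·tau

Answer: 3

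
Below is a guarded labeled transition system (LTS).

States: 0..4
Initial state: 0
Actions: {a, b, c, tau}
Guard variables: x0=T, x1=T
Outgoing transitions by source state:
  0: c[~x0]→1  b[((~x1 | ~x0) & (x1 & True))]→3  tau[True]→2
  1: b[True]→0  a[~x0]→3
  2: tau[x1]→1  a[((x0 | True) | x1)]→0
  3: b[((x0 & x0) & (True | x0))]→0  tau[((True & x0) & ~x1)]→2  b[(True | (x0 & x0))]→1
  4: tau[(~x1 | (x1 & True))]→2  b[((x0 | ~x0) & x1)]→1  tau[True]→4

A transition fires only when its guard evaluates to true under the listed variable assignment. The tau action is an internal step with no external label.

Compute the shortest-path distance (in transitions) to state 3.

Answer: UNREACHABLE

Working:
Breadth-first toward 3:
  Layer 0: {0}
  Layer 1: {2}
  Layer 2: {1}
3 never appears.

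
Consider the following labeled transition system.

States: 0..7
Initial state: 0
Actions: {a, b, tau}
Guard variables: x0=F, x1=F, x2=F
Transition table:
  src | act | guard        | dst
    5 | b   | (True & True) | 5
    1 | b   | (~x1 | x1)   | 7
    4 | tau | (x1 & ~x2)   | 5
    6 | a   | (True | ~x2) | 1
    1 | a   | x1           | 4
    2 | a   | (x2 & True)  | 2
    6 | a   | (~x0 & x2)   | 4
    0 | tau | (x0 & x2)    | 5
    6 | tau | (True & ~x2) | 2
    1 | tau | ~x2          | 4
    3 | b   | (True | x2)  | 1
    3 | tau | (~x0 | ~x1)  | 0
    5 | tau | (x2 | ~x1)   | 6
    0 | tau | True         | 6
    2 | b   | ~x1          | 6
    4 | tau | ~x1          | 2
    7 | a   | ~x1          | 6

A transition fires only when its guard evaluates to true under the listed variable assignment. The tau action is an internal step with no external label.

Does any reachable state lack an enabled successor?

Reach set: {0,1,2,4,6,7}
  0: tau→6  [1 exit(s)]
  1: b→7  tau→4  [2 exit(s)]
  2: b→6  [1 exit(s)]
  4: tau→2  [1 exit(s)]
  6: a→1  tau→2  [2 exit(s)]
  7: a→6  [1 exit(s)]

Answer: DEADLOCK-FREE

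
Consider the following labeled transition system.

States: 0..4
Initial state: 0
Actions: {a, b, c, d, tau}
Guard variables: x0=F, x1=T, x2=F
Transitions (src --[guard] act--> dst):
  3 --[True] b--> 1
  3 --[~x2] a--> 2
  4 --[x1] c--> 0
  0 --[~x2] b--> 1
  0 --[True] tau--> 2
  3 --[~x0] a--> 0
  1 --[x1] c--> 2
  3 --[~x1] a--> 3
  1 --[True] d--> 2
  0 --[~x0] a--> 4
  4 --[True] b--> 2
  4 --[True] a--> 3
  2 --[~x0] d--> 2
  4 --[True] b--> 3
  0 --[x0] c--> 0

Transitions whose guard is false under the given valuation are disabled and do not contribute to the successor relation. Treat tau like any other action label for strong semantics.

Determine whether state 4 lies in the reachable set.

Answer: REACHABLE

Analysis:
Guard filter leaves 13 enabled edge(s).
Layer 0: {0}
Layer 1: {1,2,4}  total {0,1,2,4}
Layer 2: {3}  total {0,1,2,3,4}
R = {0,1,2,3,4}
Path to 4: a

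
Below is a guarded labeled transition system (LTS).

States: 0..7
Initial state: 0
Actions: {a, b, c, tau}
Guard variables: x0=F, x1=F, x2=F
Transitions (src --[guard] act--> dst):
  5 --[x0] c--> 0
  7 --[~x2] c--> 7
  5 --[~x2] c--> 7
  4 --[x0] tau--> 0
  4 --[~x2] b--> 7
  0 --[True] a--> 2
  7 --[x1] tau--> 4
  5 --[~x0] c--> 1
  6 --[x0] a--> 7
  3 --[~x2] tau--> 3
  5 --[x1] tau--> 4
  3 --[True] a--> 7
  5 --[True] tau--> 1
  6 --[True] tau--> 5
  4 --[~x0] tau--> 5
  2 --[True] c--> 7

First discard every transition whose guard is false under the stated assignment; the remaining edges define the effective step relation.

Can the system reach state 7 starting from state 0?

Guard filter leaves 11 enabled edge(s).
depth 0: {0}
depth 1: {2}  now seen {0,2}
depth 2: {7}  now seen {0,2,7}
R = {0,2,7}
trace reaching 7: a·c

Answer: REACHABLE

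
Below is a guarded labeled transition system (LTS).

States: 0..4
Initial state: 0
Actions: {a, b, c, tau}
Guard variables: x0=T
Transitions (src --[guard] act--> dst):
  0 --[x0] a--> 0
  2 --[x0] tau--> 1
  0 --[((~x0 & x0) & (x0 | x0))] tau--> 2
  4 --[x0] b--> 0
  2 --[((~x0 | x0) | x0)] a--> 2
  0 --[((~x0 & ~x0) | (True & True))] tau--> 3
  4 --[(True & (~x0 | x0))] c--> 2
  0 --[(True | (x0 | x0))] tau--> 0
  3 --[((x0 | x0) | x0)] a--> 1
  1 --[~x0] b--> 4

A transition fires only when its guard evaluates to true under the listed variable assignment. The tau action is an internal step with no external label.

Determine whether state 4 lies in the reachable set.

Guard filter leaves 8 enabled edge(s).
depth 0: {0}
depth 1: {3}  cumulative {0,3}
depth 2: {1}  cumulative {0,1,3}
Reachable = {0,1,3}

Answer: UNREACHABLE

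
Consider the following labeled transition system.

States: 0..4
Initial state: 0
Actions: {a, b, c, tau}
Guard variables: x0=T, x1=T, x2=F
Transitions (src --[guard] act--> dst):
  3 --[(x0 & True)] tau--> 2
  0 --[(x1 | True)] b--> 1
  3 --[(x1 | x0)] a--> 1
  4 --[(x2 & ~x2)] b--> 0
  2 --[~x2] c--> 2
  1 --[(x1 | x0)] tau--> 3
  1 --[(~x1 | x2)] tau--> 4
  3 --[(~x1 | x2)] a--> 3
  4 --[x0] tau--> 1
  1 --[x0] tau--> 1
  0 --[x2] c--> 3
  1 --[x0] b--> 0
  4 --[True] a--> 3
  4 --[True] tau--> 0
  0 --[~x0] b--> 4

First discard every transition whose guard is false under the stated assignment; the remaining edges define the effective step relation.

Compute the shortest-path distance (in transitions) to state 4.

Answer: UNREACHABLE

Trace:
Breadth-first toward 4:
  Layer 0: {0}
  Layer 1: {1}
  Layer 2: {3}
  Layer 3: {2}
4 never appears.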